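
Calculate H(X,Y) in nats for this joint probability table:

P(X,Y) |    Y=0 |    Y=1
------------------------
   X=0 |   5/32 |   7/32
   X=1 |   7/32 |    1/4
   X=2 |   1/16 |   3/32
1.6967 nats

Joint entropy is H(X,Y) = -Σ_{x,y} p(x,y) log p(x,y).

Summing over all non-zero entries:
H(X,Y) = -[5/32·log_e(5/32) + 7/32·log_e(7/32) + 7/32·log_e(7/32) + 1/4·log_e(1/4) + 1/16·log_e(1/16) + 3/32·log_e(3/32)]
H(X,Y) = 1.6967 nats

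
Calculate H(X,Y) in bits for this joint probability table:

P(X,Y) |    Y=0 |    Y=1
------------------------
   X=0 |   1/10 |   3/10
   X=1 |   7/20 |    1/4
1.8834 bits

Joint entropy is H(X,Y) = -Σ_{x,y} p(x,y) log p(x,y).

Summing over all non-zero entries:
H(X,Y) = -[1/10·log_2(1/10) + 3/10·log_2(3/10) + 7/20·log_2(7/20) + 1/4·log_2(1/4)]
H(X,Y) = 1.8834 bits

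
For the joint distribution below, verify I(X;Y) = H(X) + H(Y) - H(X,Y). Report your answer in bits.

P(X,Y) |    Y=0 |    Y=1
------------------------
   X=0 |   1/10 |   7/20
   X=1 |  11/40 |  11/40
I(X;Y) = 0.0605 bits

Mutual information has multiple equivalent forms:
- I(X;Y) = H(X) - H(X|Y)
- I(X;Y) = H(Y) - H(Y|X)
- I(X;Y) = H(X) + H(Y) - H(X,Y)

Computing all quantities:
H(X) = 0.9928, H(Y) = 0.9544, H(X,Y) = 1.8867
H(X|Y) = 0.9322, H(Y|X) = 0.8939

Verification:
H(X) - H(X|Y) = 0.9928 - 0.9322 = 0.0605
H(Y) - H(Y|X) = 0.9544 - 0.8939 = 0.0605
H(X) + H(Y) - H(X,Y) = 0.9928 + 0.9544 - 1.8867 = 0.0605

All forms give I(X;Y) = 0.0605 bits. ✓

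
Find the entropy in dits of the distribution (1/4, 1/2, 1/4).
0.4515 dits

Shannon entropy is H(X) = -Σ p(x) log p(x).

For P = (1/4, 1/2, 1/4):
H = -1/4 × log_10(1/4) -1/2 × log_10(1/2) -1/4 × log_10(1/4)
H = 0.4515 dits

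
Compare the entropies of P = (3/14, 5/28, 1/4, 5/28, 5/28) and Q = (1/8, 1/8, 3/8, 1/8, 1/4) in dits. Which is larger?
P

Computing entropies in dits:
H(P) = 0.6947
H(Q) = 0.6489

Distribution P has higher entropy.

Intuition: The distribution closer to uniform (more spread out) has higher entropy.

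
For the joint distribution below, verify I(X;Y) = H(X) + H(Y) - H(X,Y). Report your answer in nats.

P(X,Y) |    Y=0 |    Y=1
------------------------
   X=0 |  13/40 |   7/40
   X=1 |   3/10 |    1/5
I(X;Y) = 0.0013 nats

Mutual information has multiple equivalent forms:
- I(X;Y) = H(X) - H(X|Y)
- I(X;Y) = H(Y) - H(Y|X)
- I(X;Y) = H(X) + H(Y) - H(X,Y)

Computing all quantities:
H(X) = 0.6931, H(Y) = 0.6616, H(X,Y) = 1.3534
H(X|Y) = 0.6918, H(Y|X) = 0.6602

Verification:
H(X) - H(X|Y) = 0.6931 - 0.6918 = 0.0013
H(Y) - H(Y|X) = 0.6616 - 0.6602 = 0.0013
H(X) + H(Y) - H(X,Y) = 0.6931 + 0.6616 - 1.3534 = 0.0013

All forms give I(X;Y) = 0.0013 nats. ✓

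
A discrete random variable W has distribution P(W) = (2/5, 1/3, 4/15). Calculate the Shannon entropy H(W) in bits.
1.5656 bits

Shannon entropy is H(X) = -Σ p(x) log p(x).

For P = (2/5, 1/3, 4/15):
H = -2/5 × log_2(2/5) -1/3 × log_2(1/3) -4/15 × log_2(4/15)
H = 1.5656 bits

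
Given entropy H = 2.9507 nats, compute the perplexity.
19.1193

Perplexity is e^H (or exp(H) for natural log).

H = 2.9507 nats
Perplexity = e^2.9507 = 19.1193

Interpretation: The model's uncertainty is equivalent to choosing uniformly among 19.1 options.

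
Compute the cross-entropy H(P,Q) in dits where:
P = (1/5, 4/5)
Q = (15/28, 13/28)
0.3208 dits

Cross-entropy: H(P,Q) = -Σ p(x) log q(x)

Alternatively: H(P,Q) = H(P) + D_KL(P||Q)
H(P) = 0.2173 dits
D_KL(P||Q) = 0.1035 dits

H(P,Q) = 0.2173 + 0.1035 = 0.3208 dits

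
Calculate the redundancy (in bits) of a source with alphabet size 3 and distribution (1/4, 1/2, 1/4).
0.0850 bits

Redundancy measures how far a source is from maximum entropy:
R = H_max - H(X)

Maximum entropy for 3 symbols: H_max = log_2(3) = 1.5850 bits
Actual entropy: H(X) = 1.5000 bits
Redundancy: R = 1.5850 - 1.5000 = 0.0850 bits

This redundancy represents potential for compression: the source could be compressed by 0.0850 bits per symbol.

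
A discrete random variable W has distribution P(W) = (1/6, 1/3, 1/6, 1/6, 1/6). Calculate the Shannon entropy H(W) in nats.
1.5607 nats

Shannon entropy is H(X) = -Σ p(x) log p(x).

For P = (1/6, 1/3, 1/6, 1/6, 1/6):
H = -1/6 × log_e(1/6) -1/3 × log_e(1/3) -1/6 × log_e(1/6) -1/6 × log_e(1/6) -1/6 × log_e(1/6)
H = 1.5607 nats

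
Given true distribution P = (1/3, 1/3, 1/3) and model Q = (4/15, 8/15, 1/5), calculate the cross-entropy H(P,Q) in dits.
0.5153 dits

Cross-entropy: H(P,Q) = -Σ p(x) log q(x)

Alternatively: H(P,Q) = H(P) + D_KL(P||Q)
H(P) = 0.4771 dits
D_KL(P||Q) = 0.0382 dits

H(P,Q) = 0.4771 + 0.0382 = 0.5153 dits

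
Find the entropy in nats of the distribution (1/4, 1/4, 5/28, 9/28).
1.3656 nats

Shannon entropy is H(X) = -Σ p(x) log p(x).

For P = (1/4, 1/4, 5/28, 9/28):
H = -1/4 × log_e(1/4) -1/4 × log_e(1/4) -5/28 × log_e(5/28) -9/28 × log_e(9/28)
H = 1.3656 nats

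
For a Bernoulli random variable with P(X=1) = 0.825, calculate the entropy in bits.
0.6690 bits

The binary entropy function is:
H(p) = -p log(p) - (1-p) log(1-p)

H(0.825) = -0.825 × log_2(0.825) - 0.175 × log_2(0.175)
H(0.825) = 0.6690 bits

Note: Binary entropy is maximized at p=0.5 (H=1 bit) and minimized at p=0 or p=1 (H=0).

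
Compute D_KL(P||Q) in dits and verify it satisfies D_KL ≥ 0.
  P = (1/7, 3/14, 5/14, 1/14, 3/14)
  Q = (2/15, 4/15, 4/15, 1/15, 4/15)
0.0110 dits

KL divergence satisfies the Gibbs inequality: D_KL(P||Q) ≥ 0 for all distributions P, Q.

D_KL(P||Q) = Σ p(x) log(p(x)/q(x))
Term by term:
  x=0: 1/7 × log_10[(1/7)/(2/15)] = 0.0043
  x=1: 3/14 × log_10[(3/14)/(4/15)] = -0.0204
  x=2: 5/14 × log_10[(5/14)/(4/15)] = 0.0453
  x=3: 1/14 × log_10[(1/14)/(1/15)] = 0.0021
  x=4: 3/14 × log_10[(3/14)/(4/15)] = -0.0204
D_KL(P||Q) = 0.0110 dits

D_KL(P||Q) = 0.0110 ≥ 0 ✓

This non-negativity is a fundamental property: relative entropy cannot be negative because it measures how different Q is from P.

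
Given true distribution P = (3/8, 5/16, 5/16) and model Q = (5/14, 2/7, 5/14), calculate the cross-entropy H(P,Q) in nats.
1.0994 nats

Cross-entropy: H(P,Q) = -Σ p(x) log q(x)

Alternatively: H(P,Q) = H(P) + D_KL(P||Q)
H(P) = 1.0948 nats
D_KL(P||Q) = 0.0046 nats

H(P,Q) = 1.0948 + 0.0046 = 1.0994 nats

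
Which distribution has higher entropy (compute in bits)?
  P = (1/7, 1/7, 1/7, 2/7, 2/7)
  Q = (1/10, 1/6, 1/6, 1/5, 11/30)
P

Computing entropies in bits:
H(P) = 2.2359
H(Q) = 2.1890

Distribution P has higher entropy.

Intuition: The distribution closer to uniform (more spread out) has higher entropy.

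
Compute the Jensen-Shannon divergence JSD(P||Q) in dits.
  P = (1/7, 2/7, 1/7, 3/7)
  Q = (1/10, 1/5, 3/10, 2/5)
0.0088 dits

Jensen-Shannon divergence is:
JSD(P||Q) = 0.5 × D_KL(P||M) + 0.5 × D_KL(Q||M)
where M = 0.5 × (P + Q) is the mixture distribution.

M = 0.5 × (1/7, 2/7, 1/7, 3/7) + 0.5 × (1/10, 1/5, 3/10, 2/5) = (0.121429, 0.242857, 0.221429, 0.414286)

D_KL(P||M) = 0.0094 dits
D_KL(Q||M) = 0.0082 dits

JSD(P||Q) = 0.5 × 0.0094 + 0.5 × 0.0082 = 0.0088 dits

Unlike KL divergence, JSD is symmetric and bounded: 0 ≤ JSD ≤ log(2).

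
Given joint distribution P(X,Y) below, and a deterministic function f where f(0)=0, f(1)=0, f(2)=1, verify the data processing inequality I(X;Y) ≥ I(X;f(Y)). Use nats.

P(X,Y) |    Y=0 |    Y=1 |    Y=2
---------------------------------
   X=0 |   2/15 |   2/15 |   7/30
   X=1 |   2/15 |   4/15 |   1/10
I(X;Y) = 0.0501, I(X;f(Y)) = 0.0409, inequality holds: 0.0501 ≥ 0.0409

Data Processing Inequality: For any Markov chain X → Y → Z, we have I(X;Y) ≥ I(X;Z).

Here Z = f(Y) is a deterministic function of Y, forming X → Y → Z.

Original I(X;Y) = 0.0501 nats

After applying f:
P(X,Z) where Z=f(Y):
- P(X,Z=0) = P(X,Y=0) + P(X,Y=1)
- P(X,Z=1) = P(X,Y=2)

I(X;Z) = I(X;f(Y)) = 0.0409 nats

Verification: 0.0501 ≥ 0.0409 ✓

Information cannot be created by processing; the function f can only lose information about X.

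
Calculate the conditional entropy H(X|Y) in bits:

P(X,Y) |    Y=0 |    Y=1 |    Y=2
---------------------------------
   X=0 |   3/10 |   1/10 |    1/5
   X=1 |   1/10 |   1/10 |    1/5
0.9245 bits

Using the chain rule: H(X|Y) = H(X,Y) - H(Y)

First, compute H(X,Y) = 2.4464 bits

Marginal P(Y) = (2/5, 1/5, 2/5)
H(Y) = 1.5219 bits

H(X|Y) = H(X,Y) - H(Y) = 2.4464 - 1.5219 = 0.9245 bits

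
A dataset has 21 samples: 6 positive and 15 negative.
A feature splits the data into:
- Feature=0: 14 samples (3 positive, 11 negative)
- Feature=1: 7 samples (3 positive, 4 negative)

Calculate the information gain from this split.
0.0350 bits

Information Gain = H(Y) - H(Y|Feature)

Before split:
P(positive) = 6/21 = 0.2857
H(Y) = 0.8631 bits

After split:
Feature=0: H = 0.7496 bits (weight = 14/21)
Feature=1: H = 0.9852 bits (weight = 7/21)
H(Y|Feature) = (14/21)×0.7496 + (7/21)×0.9852 = 0.8281 bits

Information Gain = 0.8631 - 0.8281 = 0.0350 bits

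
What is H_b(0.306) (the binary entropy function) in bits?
0.8885 bits

The binary entropy function is:
H(p) = -p log(p) - (1-p) log(1-p)

H(0.306) = -0.306 × log_2(0.306) - 0.694 × log_2(0.694)
H(0.306) = 0.8885 bits

Note: Binary entropy is maximized at p=0.5 (H=1 bit) and minimized at p=0 or p=1 (H=0).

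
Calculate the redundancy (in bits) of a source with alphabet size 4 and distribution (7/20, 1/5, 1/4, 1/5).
0.0411 bits

Redundancy measures how far a source is from maximum entropy:
R = H_max - H(X)

Maximum entropy for 4 symbols: H_max = log_2(4) = 2.0000 bits
Actual entropy: H(X) = 1.9589 bits
Redundancy: R = 2.0000 - 1.9589 = 0.0411 bits

This redundancy represents potential for compression: the source could be compressed by 0.0411 bits per symbol.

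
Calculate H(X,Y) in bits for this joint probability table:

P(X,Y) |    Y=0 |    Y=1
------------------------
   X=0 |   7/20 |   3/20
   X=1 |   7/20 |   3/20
1.8813 bits

Joint entropy is H(X,Y) = -Σ_{x,y} p(x,y) log p(x,y).

Summing over all non-zero entries:
H(X,Y) = -[7/20·log_2(7/20) + 3/20·log_2(3/20) + 7/20·log_2(7/20) + 3/20·log_2(3/20)]
H(X,Y) = 1.8813 bits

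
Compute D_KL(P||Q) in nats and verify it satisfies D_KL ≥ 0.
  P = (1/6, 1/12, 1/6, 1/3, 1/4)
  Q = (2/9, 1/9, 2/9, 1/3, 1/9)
0.0829 nats

KL divergence satisfies the Gibbs inequality: D_KL(P||Q) ≥ 0 for all distributions P, Q.

D_KL(P||Q) = Σ p(x) log(p(x)/q(x))
Term by term:
  x=0: 1/6 × log_e[(1/6)/(2/9)] = -0.0479
  x=1: 1/12 × log_e[(1/12)/(1/9)] = -0.0240
  x=2: 1/6 × log_e[(1/6)/(2/9)] = -0.0479
  x=3: 1/3 × log_e[(1/3)/(1/3)] = 0.0000
  x=4: 1/4 × log_e[(1/4)/(1/9)] = 0.2027
D_KL(P||Q) = 0.0829 nats

D_KL(P||Q) = 0.0829 ≥ 0 ✓

This non-negativity is a fundamental property: relative entropy cannot be negative because it measures how different Q is from P.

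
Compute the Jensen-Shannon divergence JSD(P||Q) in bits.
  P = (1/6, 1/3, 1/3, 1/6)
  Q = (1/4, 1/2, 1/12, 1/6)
0.0761 bits

Jensen-Shannon divergence is:
JSD(P||Q) = 0.5 × D_KL(P||M) + 0.5 × D_KL(Q||M)
where M = 0.5 × (P + Q) is the mixture distribution.

M = 0.5 × (1/6, 1/3, 1/3, 1/6) + 0.5 × (1/4, 1/2, 1/12, 1/6) = (5/24, 5/12, 5/24, 1/6)

D_KL(P||M) = 0.0651 bits
D_KL(Q||M) = 0.0871 bits

JSD(P||Q) = 0.5 × 0.0651 + 0.5 × 0.0871 = 0.0761 bits

Unlike KL divergence, JSD is symmetric and bounded: 0 ≤ JSD ≤ log(2).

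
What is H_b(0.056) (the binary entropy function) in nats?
0.2158 nats

The binary entropy function is:
H(p) = -p log(p) - (1-p) log(1-p)

H(0.056) = -0.056 × log_e(0.056) - 0.944 × log_e(0.944)
H(0.056) = 0.2158 nats

Note: Binary entropy is maximized at p=0.5 (H=1 bit) and minimized at p=0 or p=1 (H=0).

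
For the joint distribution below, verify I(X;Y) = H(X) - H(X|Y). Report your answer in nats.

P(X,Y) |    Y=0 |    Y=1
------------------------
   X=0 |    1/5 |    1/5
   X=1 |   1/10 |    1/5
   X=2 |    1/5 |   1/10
I(X;Y) = 0.0340 nats

Mutual information has multiple equivalent forms:
- I(X;Y) = H(X) - H(X|Y)
- I(X;Y) = H(Y) - H(Y|X)
- I(X;Y) = H(X) + H(Y) - H(X,Y)

Computing all quantities:
H(X) = 1.0889, H(Y) = 0.6931, H(X,Y) = 1.7481
H(X|Y) = 1.0549, H(Y|X) = 0.6592

Verification:
H(X) - H(X|Y) = 1.0889 - 1.0549 = 0.0340
H(Y) - H(Y|X) = 0.6931 - 0.6592 = 0.0340
H(X) + H(Y) - H(X,Y) = 1.0889 + 0.6931 - 1.7481 = 0.0340

All forms give I(X;Y) = 0.0340 nats. ✓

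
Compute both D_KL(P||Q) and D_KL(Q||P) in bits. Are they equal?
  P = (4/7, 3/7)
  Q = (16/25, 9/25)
D_KL(P||Q) = 0.0144, D_KL(Q||P) = 0.0141

KL divergence is not symmetric: D_KL(P||Q) ≠ D_KL(Q||P) in general.

D_KL(P||Q) = 0.0144 bits
D_KL(Q||P) = 0.0141 bits

No, they are not equal!

This asymmetry is why KL divergence is not a true distance metric.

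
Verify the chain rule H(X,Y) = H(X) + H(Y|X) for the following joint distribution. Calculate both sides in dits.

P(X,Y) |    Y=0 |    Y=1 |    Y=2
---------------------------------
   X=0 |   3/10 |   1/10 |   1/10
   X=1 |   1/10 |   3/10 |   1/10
H(X,Y) = 0.7137, H(X) = 0.3010, H(Y|X) = 0.4127 (all in dits)

Chain rule: H(X,Y) = H(X) + H(Y|X)

Left side — joint entropy directly:
H(X,Y) = -Σ p(x,y) log p(x,y) = 0.7137 dits

Right side — compute H(Y|X) from the conditional distributions:
P(X) = (1/2, 1/2), so H(X) = 0.3010 dits
H(Y|X) = Σ_x P(X=x) · H(Y|X=x):
  P(Y|X=0) = (3/5, 1/5, 1/5), H(Y|X=0) = 0.4127, weight P(X=0) = 1/2
  P(Y|X=1) = (1/5, 3/5, 1/5), H(Y|X=1) = 0.4127, weight P(X=1) = 1/2
H(Y|X) = 0.4127 dits

H(X) + H(Y|X) = 0.3010 + 0.4127 = 0.7137 dits

Both sides equal 0.7137 dits. ✓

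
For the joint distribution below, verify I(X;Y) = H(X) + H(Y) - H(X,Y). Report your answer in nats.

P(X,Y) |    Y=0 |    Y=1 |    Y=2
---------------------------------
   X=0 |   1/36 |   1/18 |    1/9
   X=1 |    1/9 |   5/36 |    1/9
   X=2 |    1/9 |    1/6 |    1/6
I(X;Y) = 0.0202 nats

Mutual information has multiple equivalent forms:
- I(X;Y) = H(X) - H(X|Y)
- I(X;Y) = H(Y) - H(Y|X)
- I(X;Y) = H(X) + H(Y) - H(X,Y)

Computing all quantities:
H(X) = 1.0467, H(Y) = 1.0817, H(X,Y) = 2.1081
H(X|Y) = 1.0264, H(Y|X) = 1.0614

Verification:
H(X) - H(X|Y) = 1.0467 - 1.0264 = 0.0202
H(Y) - H(Y|X) = 1.0817 - 1.0614 = 0.0202
H(X) + H(Y) - H(X,Y) = 1.0467 + 1.0817 - 2.1081 = 0.0202

All forms give I(X;Y) = 0.0202 nats. ✓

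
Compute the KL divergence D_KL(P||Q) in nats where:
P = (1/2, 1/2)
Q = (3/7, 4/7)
0.0103 nats

KL divergence: D_KL(P||Q) = Σ p(x) log(p(x)/q(x))

Computing term by term:
  x=0: 1/2 × log_e[(1/2)/(3/7)] = 1/2 × 0.1542 = 0.0771
  x=1: 1/2 × log_e[(1/2)/(4/7)] = 1/2 × -0.1335 = -0.0668

D_KL(P||Q) = 0.0103 nats

Note: KL divergence is always non-negative and equals 0 iff P = Q.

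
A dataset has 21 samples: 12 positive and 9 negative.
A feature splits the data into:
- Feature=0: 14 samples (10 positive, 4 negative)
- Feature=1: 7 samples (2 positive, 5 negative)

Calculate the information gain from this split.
0.1221 bits

Information Gain = H(Y) - H(Y|Feature)

Before split:
P(positive) = 12/21 = 0.5714
H(Y) = 0.9852 bits

After split:
Feature=0: H = 0.8631 bits (weight = 14/21)
Feature=1: H = 0.8631 bits (weight = 7/21)
H(Y|Feature) = (14/21)×0.8631 + (7/21)×0.8631 = 0.8631 bits

Information Gain = 0.9852 - 0.8631 = 0.1221 bits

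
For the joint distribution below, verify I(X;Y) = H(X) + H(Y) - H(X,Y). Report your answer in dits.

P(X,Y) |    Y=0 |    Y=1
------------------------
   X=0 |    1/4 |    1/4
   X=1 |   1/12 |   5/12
I(X;Y) = 0.0281 dits

Mutual information has multiple equivalent forms:
- I(X;Y) = H(X) - H(X|Y)
- I(X;Y) = H(Y) - H(Y|X)
- I(X;Y) = H(X) + H(Y) - H(X,Y)

Computing all quantities:
H(X) = 0.3010, H(Y) = 0.2764, H(X,Y) = 0.5494
H(X|Y) = 0.2729, H(Y|X) = 0.2484

Verification:
H(X) - H(X|Y) = 0.3010 - 0.2729 = 0.0281
H(Y) - H(Y|X) = 0.2764 - 0.2484 = 0.0281
H(X) + H(Y) - H(X,Y) = 0.3010 + 0.2764 - 0.5494 = 0.0281

All forms give I(X;Y) = 0.0281 dits. ✓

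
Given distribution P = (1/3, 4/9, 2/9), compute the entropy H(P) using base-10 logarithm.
0.4607 dits

Shannon entropy is H(X) = -Σ p(x) log p(x).

For P = (1/3, 4/9, 2/9):
H = -1/3 × log_10(1/3) -4/9 × log_10(4/9) -2/9 × log_10(2/9)
H = 0.4607 dits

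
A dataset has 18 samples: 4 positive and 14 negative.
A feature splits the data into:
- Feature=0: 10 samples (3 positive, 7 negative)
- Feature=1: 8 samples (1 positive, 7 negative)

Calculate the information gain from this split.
0.0330 bits

Information Gain = H(Y) - H(Y|Feature)

Before split:
P(positive) = 4/18 = 0.2222
H(Y) = 0.7642 bits

After split:
Feature=0: H = 0.8813 bits (weight = 10/18)
Feature=1: H = 0.5436 bits (weight = 8/18)
H(Y|Feature) = (10/18)×0.8813 + (8/18)×0.5436 = 0.7312 bits

Information Gain = 0.7642 - 0.7312 = 0.0330 bits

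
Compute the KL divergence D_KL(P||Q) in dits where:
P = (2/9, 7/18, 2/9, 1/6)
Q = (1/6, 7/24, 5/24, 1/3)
0.0324 dits

KL divergence: D_KL(P||Q) = Σ p(x) log(p(x)/q(x))

Computing term by term:
  x=0: 2/9 × log_10[(2/9)/(1/6)] = 2/9 × 0.1249 = 0.0278
  x=1: 7/18 × log_10[(7/18)/(7/24)] = 7/18 × 0.1249 = 0.0486
  x=2: 2/9 × log_10[(2/9)/(5/24)] = 2/9 × 0.0280 = 0.0062
  x=3: 1/6 × log_10[(1/6)/(1/3)] = 1/6 × -0.3010 = -0.0502

D_KL(P||Q) = 0.0324 dits

Note: KL divergence is always non-negative and equals 0 iff P = Q.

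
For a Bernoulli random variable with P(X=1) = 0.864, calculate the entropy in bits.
0.5737 bits

The binary entropy function is:
H(p) = -p log(p) - (1-p) log(1-p)

H(0.864) = -0.864 × log_2(0.864) - 0.136 × log_2(0.136)
H(0.864) = 0.5737 bits

Note: Binary entropy is maximized at p=0.5 (H=1 bit) and minimized at p=0 or p=1 (H=0).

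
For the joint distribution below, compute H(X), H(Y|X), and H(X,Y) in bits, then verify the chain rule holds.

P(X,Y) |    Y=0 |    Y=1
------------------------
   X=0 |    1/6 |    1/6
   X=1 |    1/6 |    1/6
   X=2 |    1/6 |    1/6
H(X,Y) = 2.5850, H(X) = 1.5850, H(Y|X) = 1.0000 (all in bits)

Chain rule: H(X,Y) = H(X) + H(Y|X)

Left side — joint entropy directly:
H(X,Y) = -Σ p(x,y) log p(x,y) = 2.5850 bits

Right side — compute H(Y|X) from the conditional distributions:
P(X) = (1/3, 1/3, 1/3), so H(X) = 1.5850 bits
H(Y|X) = Σ_x P(X=x) · H(Y|X=x):
  P(Y|X=0) = (1/2, 1/2), H(Y|X=0) = 1.0000, weight P(X=0) = 1/3
  P(Y|X=1) = (1/2, 1/2), H(Y|X=1) = 1.0000, weight P(X=1) = 1/3
  P(Y|X=2) = (1/2, 1/2), H(Y|X=2) = 1.0000, weight P(X=2) = 1/3
H(Y|X) = 1.0000 bits

H(X) + H(Y|X) = 1.5850 + 1.0000 = 2.5850 bits

Both sides equal 2.5850 bits. ✓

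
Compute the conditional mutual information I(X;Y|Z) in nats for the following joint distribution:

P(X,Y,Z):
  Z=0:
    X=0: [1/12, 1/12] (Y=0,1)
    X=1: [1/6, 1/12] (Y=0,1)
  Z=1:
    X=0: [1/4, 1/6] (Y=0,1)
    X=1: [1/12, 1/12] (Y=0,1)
0.0082 nats

Conditional mutual information: I(X;Y|Z) = H(X|Z) + H(Y|Z) - H(X,Y|Z)

H(Z) = 0.6792
H(X,Z) = 1.3086 → H(X|Z) = 0.6294
H(Y,Z) = 1.3580 → H(Y|Z) = 0.6788
H(X,Y,Z) = 1.9792 → H(X,Y|Z) = 1.3000

I(X;Y|Z) = 0.6294 + 0.6788 - 1.3000 = 0.0082 nats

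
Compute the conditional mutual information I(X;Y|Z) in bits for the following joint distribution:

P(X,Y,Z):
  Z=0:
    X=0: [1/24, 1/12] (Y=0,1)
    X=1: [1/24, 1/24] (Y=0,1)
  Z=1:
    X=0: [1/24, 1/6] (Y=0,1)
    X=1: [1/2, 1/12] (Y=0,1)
0.2209 bits

Conditional mutual information: I(X;Y|Z) = H(X|Z) + H(Y|Z) - H(X,Y|Z)

H(Z) = 0.7383
H(X,Z) = 1.5988 → H(X|Z) = 0.8605
H(Y,Z) = 1.6529 → H(Y|Z) = 0.9146
H(X,Y,Z) = 2.2925 → H(X,Y|Z) = 1.5542

I(X;Y|Z) = 0.8605 + 0.9146 - 1.5542 = 0.2209 bits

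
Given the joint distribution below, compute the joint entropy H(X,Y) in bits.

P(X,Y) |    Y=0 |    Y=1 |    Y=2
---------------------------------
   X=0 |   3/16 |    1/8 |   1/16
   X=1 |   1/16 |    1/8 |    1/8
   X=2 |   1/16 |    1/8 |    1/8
3.0778 bits

Joint entropy is H(X,Y) = -Σ_{x,y} p(x,y) log p(x,y).

Summing over all non-zero entries:
H(X,Y) = -[3/16·log_2(3/16) + 1/8·log_2(1/8) + 1/16·log_2(1/16) + 1/16·log_2(1/16) + 1/8·log_2(1/8) + 1/8·log_2(1/8) + 1/16·log_2(1/16) + 1/8·log_2(1/8) + 1/8·log_2(1/8)]
H(X,Y) = 3.0778 bits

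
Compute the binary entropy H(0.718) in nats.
0.5948 nats

The binary entropy function is:
H(p) = -p log(p) - (1-p) log(1-p)

H(0.718) = -0.718 × log_e(0.718) - 0.282 × log_e(0.282)
H(0.718) = 0.5948 nats

Note: Binary entropy is maximized at p=0.5 (H=1 bit) and minimized at p=0 or p=1 (H=0).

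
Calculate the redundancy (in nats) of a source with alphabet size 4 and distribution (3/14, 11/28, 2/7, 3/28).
0.0919 nats

Redundancy measures how far a source is from maximum entropy:
R = H_max - H(X)

Maximum entropy for 4 symbols: H_max = log_e(4) = 1.3863 nats
Actual entropy: H(X) = 1.2944 nats
Redundancy: R = 1.3863 - 1.2944 = 0.0919 nats

This redundancy represents potential for compression: the source could be compressed by 0.0919 nats per symbol.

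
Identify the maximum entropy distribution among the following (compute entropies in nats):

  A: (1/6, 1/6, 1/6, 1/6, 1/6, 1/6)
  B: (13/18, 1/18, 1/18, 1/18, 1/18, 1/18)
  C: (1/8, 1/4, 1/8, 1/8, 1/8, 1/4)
A

For a discrete distribution over n outcomes, entropy is maximized by the uniform distribution.

Computing entropies:
H(A) = 1.7918 nats
H(B) = 1.0379 nats
H(C) = 1.7329 nats

The uniform distribution (where all probabilities equal 1/6) achieves the maximum entropy of log_e(6) = 1.7918 nats.

Distribution A has the highest entropy.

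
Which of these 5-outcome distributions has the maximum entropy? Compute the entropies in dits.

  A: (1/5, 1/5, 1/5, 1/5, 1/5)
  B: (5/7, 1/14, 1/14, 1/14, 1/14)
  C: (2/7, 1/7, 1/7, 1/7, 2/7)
A

For a discrete distribution over n outcomes, entropy is maximized by the uniform distribution.

Computing entropies:
H(A) = 0.6990 dits
H(B) = 0.4318 dits
H(C) = 0.6731 dits

The uniform distribution (where all probabilities equal 1/5) achieves the maximum entropy of log_10(5) = 0.6990 dits.

Distribution A has the highest entropy.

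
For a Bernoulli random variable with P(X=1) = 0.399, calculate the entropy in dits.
0.2921 dits

The binary entropy function is:
H(p) = -p log(p) - (1-p) log(1-p)

H(0.399) = -0.399 × log_10(0.399) - 0.601 × log_10(0.601)
H(0.399) = 0.2921 dits

Note: Binary entropy is maximized at p=0.5 (H=1 bit) and minimized at p=0 or p=1 (H=0).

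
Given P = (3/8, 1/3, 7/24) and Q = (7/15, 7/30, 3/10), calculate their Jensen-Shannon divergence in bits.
0.0100 bits

Jensen-Shannon divergence is:
JSD(P||Q) = 0.5 × D_KL(P||M) + 0.5 × D_KL(Q||M)
where M = 0.5 × (P + Q) is the mixture distribution.

M = 0.5 × (3/8, 1/3, 7/24) + 0.5 × (7/15, 7/30, 3/10) = (0.420833, 0.283333, 0.295833)

D_KL(P||M) = 0.0098 bits
D_KL(Q||M) = 0.0103 bits

JSD(P||Q) = 0.5 × 0.0098 + 0.5 × 0.0103 = 0.0100 bits

Unlike KL divergence, JSD is symmetric and bounded: 0 ≤ JSD ≤ log(2).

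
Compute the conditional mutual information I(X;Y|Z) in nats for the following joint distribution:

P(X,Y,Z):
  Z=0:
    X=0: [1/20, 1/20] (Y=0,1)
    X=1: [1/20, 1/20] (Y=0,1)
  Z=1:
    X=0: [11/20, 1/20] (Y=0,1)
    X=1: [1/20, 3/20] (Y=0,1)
0.1653 nats

Conditional mutual information: I(X;Y|Z) = H(X|Z) + H(Y|Z) - H(X,Y|Z)

H(Z) = 0.5004
H(X,Z) = 1.0889 → H(X|Z) = 0.5885
H(Y,Z) = 1.0889 → H(Y|Z) = 0.5885
H(X,Y,Z) = 1.5121 → H(X,Y|Z) = 1.0117

I(X;Y|Z) = 0.5885 + 0.5885 - 1.0117 = 0.1653 nats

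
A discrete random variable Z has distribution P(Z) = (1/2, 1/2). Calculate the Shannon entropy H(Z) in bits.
1.0000 bits

Shannon entropy is H(X) = -Σ p(x) log p(x).

For P = (1/2, 1/2):
H = -1/2 × log_2(1/2) -1/2 × log_2(1/2)
H = 1.0000 bits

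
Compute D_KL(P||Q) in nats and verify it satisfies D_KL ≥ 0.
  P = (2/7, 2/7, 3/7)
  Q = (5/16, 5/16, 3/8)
0.0060 nats

KL divergence satisfies the Gibbs inequality: D_KL(P||Q) ≥ 0 for all distributions P, Q.

D_KL(P||Q) = Σ p(x) log(p(x)/q(x))
Term by term:
  x=0: 2/7 × log_e[(2/7)/(5/16)] = -0.0256
  x=1: 2/7 × log_e[(2/7)/(5/16)] = -0.0256
  x=2: 3/7 × log_e[(3/7)/(3/8)] = 0.0572
D_KL(P||Q) = 0.0060 nats

D_KL(P||Q) = 0.0060 ≥ 0 ✓

This non-negativity is a fundamental property: relative entropy cannot be negative because it measures how different Q is from P.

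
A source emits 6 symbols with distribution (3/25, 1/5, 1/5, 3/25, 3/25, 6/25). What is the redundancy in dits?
0.0183 dits

Redundancy measures how far a source is from maximum entropy:
R = H_max - H(X)

Maximum entropy for 6 symbols: H_max = log_10(6) = 0.7782 dits
Actual entropy: H(X) = 0.7598 dits
Redundancy: R = 0.7782 - 0.7598 = 0.0183 dits

This redundancy represents potential for compression: the source could be compressed by 0.0183 dits per symbol.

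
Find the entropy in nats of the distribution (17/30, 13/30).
0.6842 nats

Shannon entropy is H(X) = -Σ p(x) log p(x).

For P = (17/30, 13/30):
H = -17/30 × log_e(17/30) -13/30 × log_e(13/30)
H = 0.6842 nats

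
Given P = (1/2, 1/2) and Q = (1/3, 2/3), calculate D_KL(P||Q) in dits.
0.0256 dits

KL divergence: D_KL(P||Q) = Σ p(x) log(p(x)/q(x))

Computing term by term:
  x=0: 1/2 × log_10[(1/2)/(1/3)] = 1/2 × 0.1761 = 0.0880
  x=1: 1/2 × log_10[(1/2)/(2/3)] = 1/2 × -0.1249 = -0.0625

D_KL(P||Q) = 0.0256 dits

Note: KL divergence is always non-negative and equals 0 iff P = Q.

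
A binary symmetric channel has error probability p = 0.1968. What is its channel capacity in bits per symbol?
0.2845 bits

For a binary symmetric channel (BSC) with error probability p:
Capacity C = 1 - H(p) bits per symbol

where H(p) = -p log₂(p) - (1-p) log₂(1-p) is the binary entropy function.

H(0.1968) = 0.7155 bits
C = 1 - 0.7155 = 0.2845 bits per symbol

This means we can reliably transmit up to 0.2845 bits of information per channel use.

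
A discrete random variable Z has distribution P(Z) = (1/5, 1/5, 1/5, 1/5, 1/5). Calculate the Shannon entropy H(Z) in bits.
2.3219 bits

Shannon entropy is H(X) = -Σ p(x) log p(x).

For P = (1/5, 1/5, 1/5, 1/5, 1/5):
H = -1/5 × log_2(1/5) -1/5 × log_2(1/5) -1/5 × log_2(1/5) -1/5 × log_2(1/5) -1/5 × log_2(1/5)
H = 2.3219 bits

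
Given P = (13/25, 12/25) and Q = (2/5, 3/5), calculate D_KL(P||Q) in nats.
0.0293 nats

KL divergence: D_KL(P||Q) = Σ p(x) log(p(x)/q(x))

Computing term by term:
  x=0: 13/25 × log_e[(13/25)/(2/5)] = 13/25 × 0.2624 = 0.1364
  x=1: 12/25 × log_e[(12/25)/(3/5)] = 12/25 × -0.2231 = -0.1071

D_KL(P||Q) = 0.0293 nats

Note: KL divergence is always non-negative and equals 0 iff P = Q.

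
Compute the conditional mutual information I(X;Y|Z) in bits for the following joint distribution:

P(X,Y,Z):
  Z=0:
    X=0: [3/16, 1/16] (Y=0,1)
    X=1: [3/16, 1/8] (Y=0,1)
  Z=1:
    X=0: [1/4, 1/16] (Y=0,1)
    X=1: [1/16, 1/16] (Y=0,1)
0.0373 bits

Conditional mutual information: I(X;Y|Z) = H(X|Z) + H(Y|Z) - H(X,Y|Z)

H(Z) = 0.9887
H(X,Z) = 1.9238 → H(X|Z) = 0.9351
H(Y,Z) = 1.8829 → H(Y|Z) = 0.8942
H(X,Y,Z) = 2.7806 → H(X,Y|Z) = 1.7919

I(X;Y|Z) = 0.9351 + 0.8942 - 1.7919 = 0.0373 bits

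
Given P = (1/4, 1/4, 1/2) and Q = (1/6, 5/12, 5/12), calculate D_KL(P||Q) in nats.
0.0648 nats

KL divergence: D_KL(P||Q) = Σ p(x) log(p(x)/q(x))

Computing term by term:
  x=0: 1/4 × log_e[(1/4)/(1/6)] = 1/4 × 0.4055 = 0.1014
  x=1: 1/4 × log_e[(1/4)/(5/12)] = 1/4 × -0.5108 = -0.1277
  x=2: 1/2 × log_e[(1/2)/(5/12)] = 1/2 × 0.1823 = 0.0912

D_KL(P||Q) = 0.0648 nats

Note: KL divergence is always non-negative and equals 0 iff P = Q.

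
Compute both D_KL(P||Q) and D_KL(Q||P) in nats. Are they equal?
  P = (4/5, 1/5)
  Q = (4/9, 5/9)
D_KL(P||Q) = 0.2659, D_KL(Q||P) = 0.3063

KL divergence is not symmetric: D_KL(P||Q) ≠ D_KL(Q||P) in general.

D_KL(P||Q) = 0.2659 nats
D_KL(Q||P) = 0.3063 nats

No, they are not equal!

This asymmetry is why KL divergence is not a true distance metric.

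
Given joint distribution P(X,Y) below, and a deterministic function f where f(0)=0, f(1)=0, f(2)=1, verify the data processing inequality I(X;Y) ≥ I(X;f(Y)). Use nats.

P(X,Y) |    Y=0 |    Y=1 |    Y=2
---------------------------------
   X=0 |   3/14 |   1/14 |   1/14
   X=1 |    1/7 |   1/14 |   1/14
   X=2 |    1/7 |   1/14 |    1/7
I(X;Y) = 0.0214, I(X;f(Y)) = 0.0185, inequality holds: 0.0214 ≥ 0.0185

Data Processing Inequality: For any Markov chain X → Y → Z, we have I(X;Y) ≥ I(X;Z).

Here Z = f(Y) is a deterministic function of Y, forming X → Y → Z.

Original I(X;Y) = 0.0214 nats

After applying f:
P(X,Z) where Z=f(Y):
- P(X,Z=0) = P(X,Y=0) + P(X,Y=1)
- P(X,Z=1) = P(X,Y=2)

I(X;Z) = I(X;f(Y)) = 0.0185 nats

Verification: 0.0214 ≥ 0.0185 ✓

Information cannot be created by processing; the function f can only lose information about X.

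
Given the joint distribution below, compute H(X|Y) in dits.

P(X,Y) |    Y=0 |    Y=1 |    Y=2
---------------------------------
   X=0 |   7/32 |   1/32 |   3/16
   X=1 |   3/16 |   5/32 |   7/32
0.2802 dits

Using the chain rule: H(X|Y) = H(X,Y) - H(Y)

First, compute H(X,Y) = 0.7344 dits

Marginal P(Y) = (13/32, 3/16, 13/32)
H(Y) = 0.4542 dits

H(X|Y) = H(X,Y) - H(Y) = 0.7344 - 0.4542 = 0.2802 dits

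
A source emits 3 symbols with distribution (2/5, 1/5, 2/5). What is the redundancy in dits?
0.0190 dits

Redundancy measures how far a source is from maximum entropy:
R = H_max - H(X)

Maximum entropy for 3 symbols: H_max = log_10(3) = 0.4771 dits
Actual entropy: H(X) = 0.4581 dits
Redundancy: R = 0.4771 - 0.4581 = 0.0190 dits

This redundancy represents potential for compression: the source could be compressed by 0.0190 dits per symbol.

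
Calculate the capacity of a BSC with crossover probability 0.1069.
0.5095 bits

For a binary symmetric channel (BSC) with error probability p:
Capacity C = 1 - H(p) bits per symbol

where H(p) = -p log₂(p) - (1-p) log₂(1-p) is the binary entropy function.

H(0.1069) = 0.4905 bits
C = 1 - 0.4905 = 0.5095 bits per symbol

This means we can reliably transmit up to 0.5095 bits of information per channel use.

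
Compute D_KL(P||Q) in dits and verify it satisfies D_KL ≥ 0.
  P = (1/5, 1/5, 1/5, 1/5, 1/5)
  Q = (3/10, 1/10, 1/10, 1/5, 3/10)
0.0500 dits

KL divergence satisfies the Gibbs inequality: D_KL(P||Q) ≥ 0 for all distributions P, Q.

D_KL(P||Q) = Σ p(x) log(p(x)/q(x))
Term by term:
  x=0: 1/5 × log_10[(1/5)/(3/10)] = -0.0352
  x=1: 1/5 × log_10[(1/5)/(1/10)] = 0.0602
  x=2: 1/5 × log_10[(1/5)/(1/10)] = 0.0602
  x=3: 1/5 × log_10[(1/5)/(1/5)] = 0.0000
  x=4: 1/5 × log_10[(1/5)/(3/10)] = -0.0352
D_KL(P||Q) = 0.0500 dits

D_KL(P||Q) = 0.0500 ≥ 0 ✓

This non-negativity is a fundamental property: relative entropy cannot be negative because it measures how different Q is from P.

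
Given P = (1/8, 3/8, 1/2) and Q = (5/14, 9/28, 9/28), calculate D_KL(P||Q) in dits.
0.0641 dits

KL divergence: D_KL(P||Q) = Σ p(x) log(p(x)/q(x))

Computing term by term:
  x=0: 1/8 × log_10[(1/8)/(5/14)] = 1/8 × -0.4559 = -0.0570
  x=1: 3/8 × log_10[(3/8)/(9/28)] = 3/8 × 0.0669 = 0.0251
  x=2: 1/2 × log_10[(1/2)/(9/28)] = 1/2 × 0.1919 = 0.0959

D_KL(P||Q) = 0.0641 dits

Note: KL divergence is always non-negative and equals 0 iff P = Q.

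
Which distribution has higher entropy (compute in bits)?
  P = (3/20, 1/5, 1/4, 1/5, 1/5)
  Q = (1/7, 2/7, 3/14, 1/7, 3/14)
P

Computing entropies in bits:
H(P) = 2.3037
H(Q) = 2.2709

Distribution P has higher entropy.

Intuition: The distribution closer to uniform (more spread out) has higher entropy.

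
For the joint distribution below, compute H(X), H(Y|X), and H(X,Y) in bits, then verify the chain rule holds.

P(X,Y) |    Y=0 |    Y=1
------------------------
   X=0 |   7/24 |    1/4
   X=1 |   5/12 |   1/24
H(X,Y) = 1.7358, H(X) = 0.9950, H(Y|X) = 0.7408 (all in bits)

Chain rule: H(X,Y) = H(X) + H(Y|X)

Left side — joint entropy directly:
H(X,Y) = -Σ p(x,y) log p(x,y) = 1.7358 bits

Right side — compute H(Y|X) from the conditional distributions:
P(X) = (13/24, 11/24), so H(X) = 0.9950 bits
H(Y|X) = Σ_x P(X=x) · H(Y|X=x):
  P(Y|X=0) = (7/13, 6/13), H(Y|X=0) = 0.9957, weight P(X=0) = 13/24
  P(Y|X=1) = (10/11, 1/11), H(Y|X=1) = 0.4395, weight P(X=1) = 11/24
H(Y|X) = 0.7408 bits

H(X) + H(Y|X) = 0.9950 + 0.7408 = 1.7358 bits

Both sides equal 1.7358 bits. ✓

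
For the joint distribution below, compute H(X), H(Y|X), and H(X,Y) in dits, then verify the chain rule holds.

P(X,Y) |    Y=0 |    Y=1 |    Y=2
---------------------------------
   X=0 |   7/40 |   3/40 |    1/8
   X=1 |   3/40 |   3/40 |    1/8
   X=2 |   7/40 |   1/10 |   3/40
H(X,Y) = 0.9282, H(X) = 0.4735, H(Y|X) = 0.4547 (all in dits)

Chain rule: H(X,Y) = H(X) + H(Y|X)

Left side — joint entropy directly:
H(X,Y) = -Σ p(x,y) log p(x,y) = 0.9282 dits

Right side — compute H(Y|X) from the conditional distributions:
P(X) = (3/8, 11/40, 7/20), so H(X) = 0.4735 dits
H(Y|X) = Σ_x P(X=x) · H(Y|X=x):
  P(Y|X=0) = (7/15, 1/5, 1/3), H(Y|X=0) = 0.4533, weight P(X=0) = 3/8
  P(Y|X=1) = (3/11, 3/11, 5/11), H(Y|X=1) = 0.4634, weight P(X=1) = 11/40
  P(Y|X=2) = (1/2, 2/7, 3/14), H(Y|X=2) = 0.4493, weight P(X=2) = 7/20
H(Y|X) = 0.4547 dits

H(X) + H(Y|X) = 0.4735 + 0.4547 = 0.9282 dits

Both sides equal 0.9282 dits. ✓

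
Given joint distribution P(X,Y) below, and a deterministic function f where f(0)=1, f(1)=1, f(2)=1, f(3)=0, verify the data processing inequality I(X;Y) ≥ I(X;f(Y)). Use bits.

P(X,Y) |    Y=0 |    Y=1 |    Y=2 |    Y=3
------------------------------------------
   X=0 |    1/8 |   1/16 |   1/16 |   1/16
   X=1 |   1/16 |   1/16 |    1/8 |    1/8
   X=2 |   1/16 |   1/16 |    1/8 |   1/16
I(X;Y) = 0.0567, I(X;f(Y)) = 0.0157, inequality holds: 0.0567 ≥ 0.0157

Data Processing Inequality: For any Markov chain X → Y → Z, we have I(X;Y) ≥ I(X;Z).

Here Z = f(Y) is a deterministic function of Y, forming X → Y → Z.

Original I(X;Y) = 0.0567 bits

After applying f:
P(X,Z) where Z=f(Y):
- P(X,Z=0) = P(X,Y=3)
- P(X,Z=1) = P(X,Y=0) + P(X,Y=1) + P(X,Y=2)

I(X;Z) = I(X;f(Y)) = 0.0157 bits

Verification: 0.0567 ≥ 0.0157 ✓

Information cannot be created by processing; the function f can only lose information about X.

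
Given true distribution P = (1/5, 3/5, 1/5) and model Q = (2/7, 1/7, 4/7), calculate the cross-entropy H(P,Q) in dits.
0.6645 dits

Cross-entropy: H(P,Q) = -Σ p(x) log q(x)

Alternatively: H(P,Q) = H(P) + D_KL(P||Q)
H(P) = 0.4127 dits
D_KL(P||Q) = 0.2518 dits

H(P,Q) = 0.4127 + 0.2518 = 0.6645 dits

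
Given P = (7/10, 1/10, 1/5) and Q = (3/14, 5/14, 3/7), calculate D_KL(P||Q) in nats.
0.5489 nats

KL divergence: D_KL(P||Q) = Σ p(x) log(p(x)/q(x))

Computing term by term:
  x=0: 7/10 × log_e[(7/10)/(3/14)] = 7/10 × 1.1838 = 0.8286
  x=1: 1/10 × log_e[(1/10)/(5/14)] = 1/10 × -1.2730 = -0.1273
  x=2: 1/5 × log_e[(1/5)/(3/7)] = 1/5 × -0.7621 = -0.1524

D_KL(P||Q) = 0.5489 nats

Note: KL divergence is always non-negative and equals 0 iff P = Q.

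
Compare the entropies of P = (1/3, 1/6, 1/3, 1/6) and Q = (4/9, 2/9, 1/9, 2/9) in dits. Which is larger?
P

Computing entropies in dits:
H(P) = 0.5775
H(Q) = 0.5529

Distribution P has higher entropy.

Intuition: The distribution closer to uniform (more spread out) has higher entropy.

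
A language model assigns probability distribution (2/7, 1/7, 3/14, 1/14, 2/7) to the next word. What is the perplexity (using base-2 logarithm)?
4.5378

Perplexity is 2^H (or exp(H) for natural log).

First, H = -Σ p log p = 2.1820 bits
Perplexity = 2^2.1820 = 4.5378

Interpretation: The model's uncertainty is equivalent to choosing uniformly among 4.5 options.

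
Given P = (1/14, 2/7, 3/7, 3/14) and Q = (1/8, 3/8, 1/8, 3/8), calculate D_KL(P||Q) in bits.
0.4191 bits

KL divergence: D_KL(P||Q) = Σ p(x) log(p(x)/q(x))

Computing term by term:
  x=0: 1/14 × log_2[(1/14)/(1/8)] = 1/14 × -0.8074 = -0.0577
  x=1: 2/7 × log_2[(2/7)/(3/8)] = 2/7 × -0.3923 = -0.1121
  x=2: 3/7 × log_2[(3/7)/(1/8)] = 3/7 × 1.7776 = 0.7618
  x=3: 3/14 × log_2[(3/14)/(3/8)] = 3/14 × -0.8074 = -0.1730

D_KL(P||Q) = 0.4191 bits

Note: KL divergence is always non-negative and equals 0 iff P = Q.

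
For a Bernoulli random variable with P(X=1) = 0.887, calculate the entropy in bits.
0.5089 bits

The binary entropy function is:
H(p) = -p log(p) - (1-p) log(1-p)

H(0.887) = -0.887 × log_2(0.887) - 0.113 × log_2(0.113)
H(0.887) = 0.5089 bits

Note: Binary entropy is maximized at p=0.5 (H=1 bit) and minimized at p=0 or p=1 (H=0).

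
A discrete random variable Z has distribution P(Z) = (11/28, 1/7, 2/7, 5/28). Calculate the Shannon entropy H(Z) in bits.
1.8908 bits

Shannon entropy is H(X) = -Σ p(x) log p(x).

For P = (11/28, 1/7, 2/7, 5/28):
H = -11/28 × log_2(11/28) -1/7 × log_2(1/7) -2/7 × log_2(2/7) -5/28 × log_2(5/28)
H = 1.8908 bits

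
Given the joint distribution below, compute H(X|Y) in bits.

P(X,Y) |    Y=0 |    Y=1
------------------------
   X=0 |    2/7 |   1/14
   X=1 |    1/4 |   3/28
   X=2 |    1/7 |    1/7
1.5298 bits

Using the chain rule: H(X|Y) = H(X,Y) - H(Y)

First, compute H(X,Y) = 2.4357 bits

Marginal P(Y) = (19/28, 9/28)
H(Y) = 0.9059 bits

H(X|Y) = H(X,Y) - H(Y) = 2.4357 - 0.9059 = 1.5298 bits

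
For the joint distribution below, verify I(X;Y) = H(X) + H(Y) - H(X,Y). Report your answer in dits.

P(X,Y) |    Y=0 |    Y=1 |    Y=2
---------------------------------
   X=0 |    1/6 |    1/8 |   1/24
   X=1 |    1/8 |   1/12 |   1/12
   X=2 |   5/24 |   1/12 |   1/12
I(X;Y) = 0.0087 dits

Mutual information has multiple equivalent forms:
- I(X;Y) = H(X) - H(X|Y)
- I(X;Y) = H(Y) - H(Y|X)
- I(X;Y) = H(X) + H(Y) - H(X,Y)

Computing all quantities:
H(X) = 0.4749, H(Y) = 0.4485, H(X,Y) = 0.9146
H(X|Y) = 0.4661, H(Y|X) = 0.4398

Verification:
H(X) - H(X|Y) = 0.4749 - 0.4661 = 0.0087
H(Y) - H(Y|X) = 0.4485 - 0.4398 = 0.0087
H(X) + H(Y) - H(X,Y) = 0.4749 + 0.4485 - 0.9146 = 0.0087

All forms give I(X;Y) = 0.0087 dits. ✓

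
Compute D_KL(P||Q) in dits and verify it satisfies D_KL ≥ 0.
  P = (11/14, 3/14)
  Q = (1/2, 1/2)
0.0754 dits

KL divergence satisfies the Gibbs inequality: D_KL(P||Q) ≥ 0 for all distributions P, Q.

D_KL(P||Q) = Σ p(x) log(p(x)/q(x))
Term by term:
  x=0: 11/14 × log_10[(11/14)/(1/2)] = 0.1542
  x=1: 3/14 × log_10[(3/14)/(1/2)] = -0.0789
D_KL(P||Q) = 0.0754 dits

D_KL(P||Q) = 0.0754 ≥ 0 ✓

This non-negativity is a fundamental property: relative entropy cannot be negative because it measures how different Q is from P.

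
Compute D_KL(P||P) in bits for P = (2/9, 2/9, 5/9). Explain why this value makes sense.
0.0000 bits

KL divergence satisfies the Gibbs inequality: D_KL(P||Q) ≥ 0 for all distributions P, Q.

D_KL(P||Q) = Σ p(x) log(p(x)/q(x))
Each term is p(x) × log_2(p(x)/p(x)) = p(x) × log_2(1) = 0, so the sum is 0.
D_KL(P||Q) = 0.0000 bits

When P = Q, the KL divergence is exactly 0, as there is no 'divergence' between identical distributions.

This non-negativity is a fundamental property: relative entropy cannot be negative because it measures how different Q is from P.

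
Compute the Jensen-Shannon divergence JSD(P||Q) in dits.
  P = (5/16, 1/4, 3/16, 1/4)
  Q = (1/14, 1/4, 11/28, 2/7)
0.0261 dits

Jensen-Shannon divergence is:
JSD(P||Q) = 0.5 × D_KL(P||M) + 0.5 × D_KL(Q||M)
where M = 0.5 × (P + Q) is the mixture distribution.

M = 0.5 × (5/16, 1/4, 3/16, 1/4) + 0.5 × (1/14, 1/4, 11/28, 2/7) = (0.191964, 1/4, 0.290179, 0.267857)

D_KL(P||M) = 0.0231 dits
D_KL(Q||M) = 0.0290 dits

JSD(P||Q) = 0.5 × 0.0231 + 0.5 × 0.0290 = 0.0261 dits

Unlike KL divergence, JSD is symmetric and bounded: 0 ≤ JSD ≤ log(2).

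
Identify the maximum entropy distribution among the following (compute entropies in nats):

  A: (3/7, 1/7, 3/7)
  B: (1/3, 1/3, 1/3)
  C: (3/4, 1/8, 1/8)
B

For a discrete distribution over n outcomes, entropy is maximized by the uniform distribution.

Computing entropies:
H(A) = 1.0042 nats
H(B) = 1.0986 nats
H(C) = 0.7356 nats

The uniform distribution (where all probabilities equal 1/3) achieves the maximum entropy of log_e(3) = 1.0986 nats.

Distribution B has the highest entropy.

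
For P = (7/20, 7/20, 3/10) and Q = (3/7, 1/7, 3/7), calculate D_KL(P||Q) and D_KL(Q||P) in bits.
D_KL(P||Q) = 0.1958, D_KL(Q||P) = 0.1611

KL divergence is not symmetric: D_KL(P||Q) ≠ D_KL(Q||P) in general.

D_KL(P||Q) = 0.1958 bits
D_KL(Q||P) = 0.1611 bits

No, they are not equal!

This asymmetry is why KL divergence is not a true distance metric.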